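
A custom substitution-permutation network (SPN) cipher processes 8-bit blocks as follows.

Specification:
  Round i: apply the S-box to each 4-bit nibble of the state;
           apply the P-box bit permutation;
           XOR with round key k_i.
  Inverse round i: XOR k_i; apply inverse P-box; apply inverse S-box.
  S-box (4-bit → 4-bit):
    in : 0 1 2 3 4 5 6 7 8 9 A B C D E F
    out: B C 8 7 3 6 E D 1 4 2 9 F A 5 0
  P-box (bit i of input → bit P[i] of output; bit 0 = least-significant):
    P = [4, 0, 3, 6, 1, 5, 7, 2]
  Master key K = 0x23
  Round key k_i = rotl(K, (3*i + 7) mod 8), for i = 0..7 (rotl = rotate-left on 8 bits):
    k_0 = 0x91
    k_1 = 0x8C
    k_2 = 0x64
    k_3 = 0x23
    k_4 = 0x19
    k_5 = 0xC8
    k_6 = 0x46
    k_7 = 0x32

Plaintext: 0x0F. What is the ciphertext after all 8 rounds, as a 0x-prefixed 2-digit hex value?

s_0 = plaintext = 0x0F
s_1 = Round(s_0, k_0) = 0xB7
s_2 = Round(s_1, k_1) = 0xD2
s_3 = Round(s_2, k_2) = 0x00
s_4 = Round(s_3, k_3) = 0x54
s_5 = Round(s_4, k_4) = 0xA8
s_6 = Round(s_5, k_5) = 0xF8
s_7 = Round(s_6, k_6) = 0x56
s_8 = Round(s_7, k_7) = 0xDB

0xDB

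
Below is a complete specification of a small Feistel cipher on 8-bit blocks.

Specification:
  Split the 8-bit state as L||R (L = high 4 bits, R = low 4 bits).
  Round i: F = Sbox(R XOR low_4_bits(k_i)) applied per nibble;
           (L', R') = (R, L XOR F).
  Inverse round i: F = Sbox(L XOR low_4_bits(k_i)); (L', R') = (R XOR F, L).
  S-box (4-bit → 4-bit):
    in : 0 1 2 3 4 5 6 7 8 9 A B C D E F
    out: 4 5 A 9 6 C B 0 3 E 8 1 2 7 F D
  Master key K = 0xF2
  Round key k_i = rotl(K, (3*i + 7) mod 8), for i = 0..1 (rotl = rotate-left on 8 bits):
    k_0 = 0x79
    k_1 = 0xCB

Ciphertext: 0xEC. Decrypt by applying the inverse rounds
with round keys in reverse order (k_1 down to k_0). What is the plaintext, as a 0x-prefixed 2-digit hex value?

0x00

s_0 = ciphertext = 0xEC
s_1 = InvRound(s_0, k_1) = 0x0E
s_2 = InvRound(s_1, k_0) = 0x00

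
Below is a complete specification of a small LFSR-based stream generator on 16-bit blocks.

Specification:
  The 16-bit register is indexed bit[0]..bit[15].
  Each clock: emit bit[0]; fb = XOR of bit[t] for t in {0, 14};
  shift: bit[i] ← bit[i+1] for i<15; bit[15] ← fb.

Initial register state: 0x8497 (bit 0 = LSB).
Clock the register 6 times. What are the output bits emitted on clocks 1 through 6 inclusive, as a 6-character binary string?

111010

reg_0 = 0x8497
clock 1: out=1, reg = 0xC24B
clock 2: out=1, reg = 0x6125
clock 3: out=1, reg = 0x3092
clock 4: out=0, reg = 0x1849
clock 5: out=1, reg = 0x8C24
clock 6: out=0, reg = 0x4612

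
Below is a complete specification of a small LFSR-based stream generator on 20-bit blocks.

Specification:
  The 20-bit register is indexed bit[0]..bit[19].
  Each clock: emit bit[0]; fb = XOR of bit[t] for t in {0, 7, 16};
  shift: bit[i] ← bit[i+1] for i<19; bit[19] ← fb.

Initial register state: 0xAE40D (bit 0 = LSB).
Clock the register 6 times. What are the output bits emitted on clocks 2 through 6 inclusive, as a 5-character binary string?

reg_0 = 0xAE40D
clock 1: out=1, reg = 0xD7206
clock 2: out=0, reg = 0xEB903
clock 3: out=1, reg = 0xF5C81
clock 4: out=1, reg = 0xFAE40
clock 5: out=0, reg = 0xFD720
clock 6: out=0, reg = 0xFEB90

01100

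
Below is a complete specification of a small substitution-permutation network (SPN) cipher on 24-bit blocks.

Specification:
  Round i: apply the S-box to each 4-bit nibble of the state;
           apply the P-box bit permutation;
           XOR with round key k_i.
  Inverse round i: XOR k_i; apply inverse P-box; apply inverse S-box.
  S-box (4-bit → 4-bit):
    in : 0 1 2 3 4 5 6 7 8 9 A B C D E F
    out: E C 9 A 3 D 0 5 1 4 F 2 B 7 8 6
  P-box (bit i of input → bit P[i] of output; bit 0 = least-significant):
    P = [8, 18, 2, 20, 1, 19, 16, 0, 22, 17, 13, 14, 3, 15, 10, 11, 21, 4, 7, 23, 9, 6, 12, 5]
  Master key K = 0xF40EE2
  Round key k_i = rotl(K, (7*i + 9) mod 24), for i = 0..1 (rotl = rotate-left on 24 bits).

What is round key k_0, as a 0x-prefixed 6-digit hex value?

0x1DC5E8

K = 0xF40EE2
k_0 = rotl(K, (7*0+9) mod 24) = rotl(K, 9) = 0x1DC5E8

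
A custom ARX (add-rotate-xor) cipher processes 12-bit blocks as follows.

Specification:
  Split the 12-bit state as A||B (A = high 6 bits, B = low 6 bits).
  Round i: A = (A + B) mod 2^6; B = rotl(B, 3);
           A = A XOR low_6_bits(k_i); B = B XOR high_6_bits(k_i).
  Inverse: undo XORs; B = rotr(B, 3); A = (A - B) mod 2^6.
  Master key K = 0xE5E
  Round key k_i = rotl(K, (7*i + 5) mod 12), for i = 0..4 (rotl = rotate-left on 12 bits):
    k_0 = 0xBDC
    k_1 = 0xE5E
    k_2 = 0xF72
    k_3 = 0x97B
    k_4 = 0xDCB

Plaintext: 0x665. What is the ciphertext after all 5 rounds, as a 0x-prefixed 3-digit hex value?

s_0 = plaintext = 0x665
s_1 = Round(s_0, k_0) = 0x883
s_2 = Round(s_1, k_1) = 0xEE1
s_3 = Round(s_2, k_2) = 0xBB1
s_4 = Round(s_3, k_3) = 0x92B
s_5 = Round(s_4, k_4) = 0x12A

0x12A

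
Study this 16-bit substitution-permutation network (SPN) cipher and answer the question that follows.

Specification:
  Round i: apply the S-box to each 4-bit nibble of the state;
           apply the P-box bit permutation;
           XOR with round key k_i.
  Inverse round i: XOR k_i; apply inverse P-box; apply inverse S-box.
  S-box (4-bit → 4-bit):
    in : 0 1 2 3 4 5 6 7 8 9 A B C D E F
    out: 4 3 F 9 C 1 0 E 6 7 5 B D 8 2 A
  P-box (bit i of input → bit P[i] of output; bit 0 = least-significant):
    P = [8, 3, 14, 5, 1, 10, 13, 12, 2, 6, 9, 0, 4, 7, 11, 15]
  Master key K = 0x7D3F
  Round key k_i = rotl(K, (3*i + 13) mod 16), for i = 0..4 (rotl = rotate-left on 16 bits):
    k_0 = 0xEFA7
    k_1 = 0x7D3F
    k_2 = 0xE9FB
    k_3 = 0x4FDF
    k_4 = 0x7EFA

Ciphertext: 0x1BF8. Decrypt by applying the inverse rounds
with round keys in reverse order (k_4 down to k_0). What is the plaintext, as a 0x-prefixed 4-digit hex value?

0x0B39

s_0 = ciphertext = 0x1BF8
s_1 = InvRound(s_0, k_4) = 0x669A
s_2 = InvRound(s_1, k_3) = 0x0B05
s_3 = InvRound(s_2, k_2) = 0xB9A7
s_4 = InvRound(s_3, k_1) = 0xB6E8
s_5 = InvRound(s_4, k_0) = 0x0B39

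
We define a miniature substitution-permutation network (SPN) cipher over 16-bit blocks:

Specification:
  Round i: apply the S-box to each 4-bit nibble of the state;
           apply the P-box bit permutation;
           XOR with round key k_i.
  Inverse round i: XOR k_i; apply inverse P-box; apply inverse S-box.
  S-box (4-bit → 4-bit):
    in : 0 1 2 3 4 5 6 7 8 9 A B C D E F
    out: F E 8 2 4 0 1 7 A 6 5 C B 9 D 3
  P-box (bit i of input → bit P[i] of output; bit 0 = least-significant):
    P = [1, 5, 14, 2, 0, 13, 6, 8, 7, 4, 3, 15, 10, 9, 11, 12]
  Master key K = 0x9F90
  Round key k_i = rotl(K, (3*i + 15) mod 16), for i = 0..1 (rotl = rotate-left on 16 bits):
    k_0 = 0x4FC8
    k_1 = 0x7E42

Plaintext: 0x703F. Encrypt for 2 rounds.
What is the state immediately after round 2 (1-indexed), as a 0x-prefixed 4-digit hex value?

0xC21F

s_0 = plaintext = 0x703F
s_1 = Round(s_0, k_0) = 0xE172
s_2 = Round(s_1, k_1) = 0xC21F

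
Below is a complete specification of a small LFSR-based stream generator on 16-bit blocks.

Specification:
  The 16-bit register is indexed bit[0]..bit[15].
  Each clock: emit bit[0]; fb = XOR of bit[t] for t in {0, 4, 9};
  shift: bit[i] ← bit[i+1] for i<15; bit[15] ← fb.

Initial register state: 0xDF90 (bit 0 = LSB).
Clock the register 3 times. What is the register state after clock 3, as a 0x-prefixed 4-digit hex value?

reg_0 = 0xDF90
clock 1: out=0, reg = 0x6FC8
clock 2: out=0, reg = 0xB7E4
clock 3: out=0, reg = 0xDBF2

0xDBF2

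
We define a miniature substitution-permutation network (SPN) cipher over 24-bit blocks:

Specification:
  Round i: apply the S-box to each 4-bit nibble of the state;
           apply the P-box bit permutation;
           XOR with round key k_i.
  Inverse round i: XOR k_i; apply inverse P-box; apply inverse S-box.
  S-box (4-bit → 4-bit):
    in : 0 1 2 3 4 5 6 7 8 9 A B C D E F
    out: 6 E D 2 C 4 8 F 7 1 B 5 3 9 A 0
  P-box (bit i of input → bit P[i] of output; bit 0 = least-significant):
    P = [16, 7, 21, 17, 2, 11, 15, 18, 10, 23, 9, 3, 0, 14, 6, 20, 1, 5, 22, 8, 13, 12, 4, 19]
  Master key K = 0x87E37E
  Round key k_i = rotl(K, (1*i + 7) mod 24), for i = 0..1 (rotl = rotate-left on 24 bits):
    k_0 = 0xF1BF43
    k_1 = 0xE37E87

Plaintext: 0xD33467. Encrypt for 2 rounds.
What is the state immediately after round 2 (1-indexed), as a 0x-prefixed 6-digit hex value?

0xDE53AE

s_0 = plaintext = 0xD33467
s_1 = Round(s_0, k_0) = 0xDEDDEB
s_2 = Round(s_1, k_1) = 0xDE53AE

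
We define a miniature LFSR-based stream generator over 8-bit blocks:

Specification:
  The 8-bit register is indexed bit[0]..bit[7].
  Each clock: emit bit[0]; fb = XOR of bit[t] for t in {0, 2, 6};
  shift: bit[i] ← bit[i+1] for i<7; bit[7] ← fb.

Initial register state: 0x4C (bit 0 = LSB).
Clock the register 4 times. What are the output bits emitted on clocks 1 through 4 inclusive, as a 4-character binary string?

reg_0 = 0x4C
clock 1: out=0, reg = 0x26
clock 2: out=0, reg = 0x93
clock 3: out=1, reg = 0xC9
clock 4: out=1, reg = 0x64

0011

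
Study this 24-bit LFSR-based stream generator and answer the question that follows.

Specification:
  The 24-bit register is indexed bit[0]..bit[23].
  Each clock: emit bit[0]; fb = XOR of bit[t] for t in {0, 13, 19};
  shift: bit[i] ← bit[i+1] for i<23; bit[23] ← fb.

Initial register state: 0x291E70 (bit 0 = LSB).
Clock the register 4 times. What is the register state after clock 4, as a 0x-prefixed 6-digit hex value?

0xD291E7

reg_0 = 0x291E70
clock 1: out=0, reg = 0x948F38
clock 2: out=0, reg = 0x4A479C
clock 3: out=0, reg = 0xA523CE
clock 4: out=0, reg = 0xD291E7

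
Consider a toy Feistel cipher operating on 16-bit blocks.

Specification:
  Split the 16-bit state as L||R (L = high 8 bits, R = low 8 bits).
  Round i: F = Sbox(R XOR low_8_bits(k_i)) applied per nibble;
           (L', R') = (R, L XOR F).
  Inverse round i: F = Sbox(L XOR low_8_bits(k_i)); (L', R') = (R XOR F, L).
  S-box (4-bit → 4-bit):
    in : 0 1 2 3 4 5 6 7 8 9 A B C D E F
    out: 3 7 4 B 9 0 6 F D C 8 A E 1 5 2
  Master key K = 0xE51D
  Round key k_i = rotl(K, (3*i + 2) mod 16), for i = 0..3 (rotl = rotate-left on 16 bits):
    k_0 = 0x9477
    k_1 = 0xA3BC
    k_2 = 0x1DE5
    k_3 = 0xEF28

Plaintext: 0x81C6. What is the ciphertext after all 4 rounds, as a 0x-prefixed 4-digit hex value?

0x7C07

s_0 = plaintext = 0x81C6
s_1 = Round(s_0, k_0) = 0xC626
s_2 = Round(s_1, k_1) = 0x260E
s_3 = Round(s_2, k_2) = 0x0E7C
s_4 = Round(s_3, k_3) = 0x7C07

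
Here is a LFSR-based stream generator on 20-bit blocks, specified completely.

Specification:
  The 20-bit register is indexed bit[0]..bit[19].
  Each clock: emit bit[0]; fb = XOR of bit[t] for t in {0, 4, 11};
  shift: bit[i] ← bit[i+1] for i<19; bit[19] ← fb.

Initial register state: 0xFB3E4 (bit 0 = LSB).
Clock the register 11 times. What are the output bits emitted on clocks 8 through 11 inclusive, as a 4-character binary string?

reg_0 = 0xFB3E4
clock 1: out=0, reg = 0x7D9F2
clock 2: out=0, reg = 0x3ECF9
clock 3: out=1, reg = 0x9F67C
clock 4: out=0, reg = 0xCFB3E
clock 5: out=0, reg = 0x67D9F
clock 6: out=1, reg = 0xB3ECF
clock 7: out=1, reg = 0x59F67
clock 8: out=1, reg = 0x2CFB3
clock 9: out=1, reg = 0x967D9
clock 10: out=1, reg = 0x4B3EC
clock 11: out=0, reg = 0x259F6

1110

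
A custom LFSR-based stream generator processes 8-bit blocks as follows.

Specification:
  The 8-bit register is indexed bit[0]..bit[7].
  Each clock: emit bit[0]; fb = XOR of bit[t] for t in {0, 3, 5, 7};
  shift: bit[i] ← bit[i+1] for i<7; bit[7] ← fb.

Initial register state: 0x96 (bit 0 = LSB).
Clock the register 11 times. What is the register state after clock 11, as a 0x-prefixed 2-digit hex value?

0x76

reg_0 = 0x96
clock 1: out=0, reg = 0xCB
clock 2: out=1, reg = 0xE5
clock 3: out=1, reg = 0xF2
clock 4: out=0, reg = 0x79
clock 5: out=1, reg = 0xBC
clock 6: out=0, reg = 0xDE
clock 7: out=0, reg = 0x6F
clock 8: out=1, reg = 0xB7
clock 9: out=1, reg = 0xDB
clock 10: out=1, reg = 0xED
clock 11: out=1, reg = 0x76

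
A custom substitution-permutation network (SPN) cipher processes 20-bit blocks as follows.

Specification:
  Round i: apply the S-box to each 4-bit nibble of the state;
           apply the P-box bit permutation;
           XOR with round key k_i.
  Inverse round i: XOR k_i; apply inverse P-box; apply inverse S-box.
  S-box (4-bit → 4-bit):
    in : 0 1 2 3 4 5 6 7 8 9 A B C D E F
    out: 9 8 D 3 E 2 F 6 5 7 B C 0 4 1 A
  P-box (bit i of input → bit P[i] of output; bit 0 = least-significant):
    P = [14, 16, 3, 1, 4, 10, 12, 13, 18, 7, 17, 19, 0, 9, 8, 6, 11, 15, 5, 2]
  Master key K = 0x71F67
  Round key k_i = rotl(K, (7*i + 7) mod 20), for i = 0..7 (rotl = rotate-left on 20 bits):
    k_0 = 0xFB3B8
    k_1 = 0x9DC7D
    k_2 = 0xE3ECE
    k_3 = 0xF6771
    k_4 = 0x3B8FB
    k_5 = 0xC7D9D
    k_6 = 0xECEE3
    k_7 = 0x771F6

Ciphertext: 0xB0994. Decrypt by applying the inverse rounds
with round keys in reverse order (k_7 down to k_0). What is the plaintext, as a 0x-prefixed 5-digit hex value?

s_0 = ciphertext = 0xB0994
s_1 = InvRound(s_0, k_7) = 0x810B0
s_2 = InvRound(s_1, k_6) = 0x3A890
s_3 = InvRound(s_2, k_5) = 0xF8279
s_4 = InvRound(s_3, k_4) = 0xE5AB1
s_5 = InvRound(s_4, k_3) = 0xEB545
s_6 = InvRound(s_5, k_2) = 0x395CB
s_7 = InvRound(s_6, k_1) = 0x2D4E0
s_8 = InvRound(s_7, k_0) = 0xC40A9

0xC40A9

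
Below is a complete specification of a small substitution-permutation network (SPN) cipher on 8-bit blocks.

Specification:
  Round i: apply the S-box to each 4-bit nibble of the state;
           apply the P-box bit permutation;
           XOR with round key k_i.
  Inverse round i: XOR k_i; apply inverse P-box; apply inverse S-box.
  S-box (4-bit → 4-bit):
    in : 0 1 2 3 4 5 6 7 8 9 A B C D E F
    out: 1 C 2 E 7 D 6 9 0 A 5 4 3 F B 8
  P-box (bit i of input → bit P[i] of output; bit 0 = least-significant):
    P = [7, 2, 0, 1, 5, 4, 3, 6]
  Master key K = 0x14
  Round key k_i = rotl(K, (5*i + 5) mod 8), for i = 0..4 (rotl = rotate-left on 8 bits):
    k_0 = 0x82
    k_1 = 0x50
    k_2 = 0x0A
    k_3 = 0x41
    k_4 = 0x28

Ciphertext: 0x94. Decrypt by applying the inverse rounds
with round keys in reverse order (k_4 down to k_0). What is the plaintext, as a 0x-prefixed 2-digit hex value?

0x70

s_0 = ciphertext = 0x94
s_1 = InvRound(s_0, k_4) = 0x4C
s_2 = InvRound(s_1, k_3) = 0xB6
s_3 = InvRound(s_2, k_2) = 0x4C
s_4 = InvRound(s_3, k_1) = 0x62
s_5 = InvRound(s_4, k_0) = 0x70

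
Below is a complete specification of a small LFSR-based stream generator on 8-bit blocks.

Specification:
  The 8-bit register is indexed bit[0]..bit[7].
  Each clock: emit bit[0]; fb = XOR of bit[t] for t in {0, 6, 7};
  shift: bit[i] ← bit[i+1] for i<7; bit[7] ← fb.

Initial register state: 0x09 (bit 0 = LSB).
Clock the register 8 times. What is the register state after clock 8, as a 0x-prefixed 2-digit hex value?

reg_0 = 0x09
clock 1: out=1, reg = 0x84
clock 2: out=0, reg = 0xC2
clock 3: out=0, reg = 0x61
clock 4: out=1, reg = 0x30
clock 5: out=0, reg = 0x18
clock 6: out=0, reg = 0x0C
clock 7: out=0, reg = 0x06
clock 8: out=0, reg = 0x03

0x03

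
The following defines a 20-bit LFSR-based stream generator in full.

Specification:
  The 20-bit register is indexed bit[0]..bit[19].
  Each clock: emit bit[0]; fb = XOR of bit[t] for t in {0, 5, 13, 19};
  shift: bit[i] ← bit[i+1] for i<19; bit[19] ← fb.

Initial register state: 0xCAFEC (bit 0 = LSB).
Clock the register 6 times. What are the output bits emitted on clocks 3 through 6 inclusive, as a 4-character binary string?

reg_0 = 0xCAFEC
clock 1: out=0, reg = 0xE57F6
clock 2: out=0, reg = 0x72BFB
clock 3: out=1, reg = 0xB95FD
clock 4: out=1, reg = 0xDCAFE
clock 5: out=0, reg = 0x6E57F
clock 6: out=1, reg = 0xB72BF

1101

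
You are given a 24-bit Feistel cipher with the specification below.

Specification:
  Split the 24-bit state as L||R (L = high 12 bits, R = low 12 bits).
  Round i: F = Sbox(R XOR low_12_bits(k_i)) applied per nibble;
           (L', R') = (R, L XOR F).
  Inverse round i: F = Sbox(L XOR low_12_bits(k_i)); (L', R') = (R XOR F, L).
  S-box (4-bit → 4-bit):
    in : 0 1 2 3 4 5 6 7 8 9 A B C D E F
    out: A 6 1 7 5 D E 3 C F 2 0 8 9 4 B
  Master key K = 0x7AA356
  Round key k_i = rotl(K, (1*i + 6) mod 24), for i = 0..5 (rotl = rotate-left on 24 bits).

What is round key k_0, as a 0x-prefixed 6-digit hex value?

K = 0x7AA356
k_0 = rotl(K, (1*0+6) mod 24) = rotl(K, 6) = 0xA8D59E

0xA8D59E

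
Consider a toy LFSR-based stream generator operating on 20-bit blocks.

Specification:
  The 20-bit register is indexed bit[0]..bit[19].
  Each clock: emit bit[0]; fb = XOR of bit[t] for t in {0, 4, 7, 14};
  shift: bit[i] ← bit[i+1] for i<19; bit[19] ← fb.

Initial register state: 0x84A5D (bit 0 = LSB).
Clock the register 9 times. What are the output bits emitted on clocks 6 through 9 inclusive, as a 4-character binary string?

reg_0 = 0x84A5D
clock 1: out=1, reg = 0xC252E
clock 2: out=0, reg = 0x61297
clock 3: out=1, reg = 0xB094B
clock 4: out=1, reg = 0xD84A5
clock 5: out=1, reg = 0x6C252
clock 6: out=0, reg = 0x36129
clock 7: out=1, reg = 0x1B094
clock 8: out=0, reg = 0x0D84A
clock 9: out=0, reg = 0x86C25

0100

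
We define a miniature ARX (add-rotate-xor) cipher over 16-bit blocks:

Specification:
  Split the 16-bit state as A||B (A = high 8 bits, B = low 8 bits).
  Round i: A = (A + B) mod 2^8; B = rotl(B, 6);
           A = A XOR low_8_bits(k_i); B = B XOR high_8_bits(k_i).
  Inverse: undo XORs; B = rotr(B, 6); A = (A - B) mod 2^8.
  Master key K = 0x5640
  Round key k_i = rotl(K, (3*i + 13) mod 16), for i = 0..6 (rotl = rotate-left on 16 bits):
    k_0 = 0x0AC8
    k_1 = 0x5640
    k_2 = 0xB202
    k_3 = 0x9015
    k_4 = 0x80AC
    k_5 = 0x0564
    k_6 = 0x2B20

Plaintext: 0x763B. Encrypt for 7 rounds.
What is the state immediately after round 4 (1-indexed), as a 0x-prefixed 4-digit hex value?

0x444A

s_0 = plaintext = 0x763B
s_1 = Round(s_0, k_0) = 0x79C4
s_2 = Round(s_1, k_1) = 0x7D67
s_3 = Round(s_2, k_2) = 0xE66B
s_4 = Round(s_3, k_3) = 0x444A
s_5 = Round(s_4, k_4) = 0x2212
s_6 = Round(s_5, k_5) = 0x5081
s_7 = Round(s_6, k_6) = 0xF14B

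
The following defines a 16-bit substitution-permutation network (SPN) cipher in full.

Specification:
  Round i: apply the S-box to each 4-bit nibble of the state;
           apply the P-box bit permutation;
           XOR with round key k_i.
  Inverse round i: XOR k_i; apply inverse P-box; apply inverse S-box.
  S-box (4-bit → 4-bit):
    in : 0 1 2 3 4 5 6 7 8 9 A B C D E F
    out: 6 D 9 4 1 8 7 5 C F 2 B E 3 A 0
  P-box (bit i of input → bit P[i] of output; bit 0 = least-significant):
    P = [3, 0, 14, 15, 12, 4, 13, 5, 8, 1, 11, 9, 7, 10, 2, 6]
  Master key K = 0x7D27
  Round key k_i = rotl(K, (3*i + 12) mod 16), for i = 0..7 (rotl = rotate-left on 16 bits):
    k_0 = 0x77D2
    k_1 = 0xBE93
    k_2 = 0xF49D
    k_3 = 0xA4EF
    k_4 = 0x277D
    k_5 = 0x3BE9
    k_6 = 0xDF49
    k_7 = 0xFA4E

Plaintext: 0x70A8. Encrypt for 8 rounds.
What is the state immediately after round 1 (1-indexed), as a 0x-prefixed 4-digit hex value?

s_0 = plaintext = 0x70A8
s_1 = Round(s_0, k_0) = 0xBF44
s_2 = Round(s_1, k_1) = 0xAA5B
s_3 = Round(s_2, k_2) = 0x70B6
s_4 = Round(s_3, k_3) = 0xFC50
s_5 = Round(s_4, k_4) = 0x6D5E
s_6 = Round(s_5, k_5) = 0xBE4E
s_7 = Round(s_6, k_6) = 0x498A
s_8 = Round(s_7, k_7) = 0xD1ED

0xBF44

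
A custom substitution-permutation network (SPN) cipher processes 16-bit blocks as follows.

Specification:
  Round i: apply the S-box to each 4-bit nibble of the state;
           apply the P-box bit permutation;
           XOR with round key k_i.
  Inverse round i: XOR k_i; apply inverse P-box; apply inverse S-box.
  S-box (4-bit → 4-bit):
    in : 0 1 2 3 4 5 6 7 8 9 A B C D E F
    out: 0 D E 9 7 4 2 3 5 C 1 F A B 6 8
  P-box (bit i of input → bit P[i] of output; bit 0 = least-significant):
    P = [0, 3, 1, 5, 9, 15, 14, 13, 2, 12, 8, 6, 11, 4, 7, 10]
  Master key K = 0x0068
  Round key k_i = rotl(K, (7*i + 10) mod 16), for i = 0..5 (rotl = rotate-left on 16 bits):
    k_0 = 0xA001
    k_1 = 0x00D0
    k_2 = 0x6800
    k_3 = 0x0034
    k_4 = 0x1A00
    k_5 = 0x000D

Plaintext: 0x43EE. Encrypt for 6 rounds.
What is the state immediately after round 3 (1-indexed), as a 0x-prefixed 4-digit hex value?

0xA04F

s_0 = plaintext = 0x43EE
s_1 = Round(s_0, k_0) = 0x68DF
s_2 = Round(s_1, k_1) = 0xA3E4
s_3 = Round(s_2, k_2) = 0xA04F
s_4 = Round(s_3, k_3) = 0xCA14
s_5 = Round(s_4, k_4) = 0x7C1F
s_6 = Round(s_5, k_5) = 0x7A7D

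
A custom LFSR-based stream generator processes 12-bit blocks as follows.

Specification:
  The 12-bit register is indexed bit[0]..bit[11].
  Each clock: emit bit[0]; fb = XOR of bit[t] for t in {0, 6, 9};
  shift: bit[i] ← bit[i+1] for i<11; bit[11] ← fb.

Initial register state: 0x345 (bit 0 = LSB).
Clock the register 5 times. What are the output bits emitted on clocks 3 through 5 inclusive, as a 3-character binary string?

100

reg_0 = 0x345
clock 1: out=1, reg = 0x9A2
clock 2: out=0, reg = 0x4D1
clock 3: out=1, reg = 0x268
clock 4: out=0, reg = 0x134
clock 5: out=0, reg = 0x09A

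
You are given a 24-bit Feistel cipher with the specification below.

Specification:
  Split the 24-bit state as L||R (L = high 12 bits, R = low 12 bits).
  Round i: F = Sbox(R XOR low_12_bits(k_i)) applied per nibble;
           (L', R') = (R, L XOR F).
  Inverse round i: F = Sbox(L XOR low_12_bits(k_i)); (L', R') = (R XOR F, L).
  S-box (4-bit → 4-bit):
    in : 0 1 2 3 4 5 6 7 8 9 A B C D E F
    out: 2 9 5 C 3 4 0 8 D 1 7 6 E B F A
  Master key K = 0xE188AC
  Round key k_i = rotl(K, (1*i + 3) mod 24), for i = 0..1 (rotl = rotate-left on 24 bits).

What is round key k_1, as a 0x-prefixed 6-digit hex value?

K = 0xE188AC
k_0 = rotl(K, (1*0+3) mod 24) = rotl(K, 3) = 0x0C4567
k_1 = rotl(K, (1*1+3) mod 24) = rotl(K, 4) = 0x188ACE

0x188ACE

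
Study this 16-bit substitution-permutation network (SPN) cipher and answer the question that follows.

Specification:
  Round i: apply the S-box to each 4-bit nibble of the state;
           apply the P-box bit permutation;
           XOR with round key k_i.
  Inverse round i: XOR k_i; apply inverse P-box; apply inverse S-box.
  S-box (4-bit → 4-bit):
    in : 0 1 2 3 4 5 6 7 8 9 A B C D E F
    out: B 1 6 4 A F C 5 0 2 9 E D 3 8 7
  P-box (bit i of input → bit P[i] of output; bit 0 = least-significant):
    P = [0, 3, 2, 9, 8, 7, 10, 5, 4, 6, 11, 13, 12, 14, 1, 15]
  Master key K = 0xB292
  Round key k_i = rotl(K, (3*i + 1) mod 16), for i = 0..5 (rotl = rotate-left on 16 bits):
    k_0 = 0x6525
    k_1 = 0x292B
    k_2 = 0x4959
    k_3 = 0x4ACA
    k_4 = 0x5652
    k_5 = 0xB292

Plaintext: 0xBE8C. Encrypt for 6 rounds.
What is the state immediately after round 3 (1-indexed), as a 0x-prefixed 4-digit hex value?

0x25AE

s_0 = plaintext = 0xBE8C
s_1 = Round(s_0, k_0) = 0x8722
s_2 = Round(s_1, k_1) = 0x25B7
s_3 = Round(s_2, k_2) = 0x25AE
s_4 = Round(s_3, k_3) = 0x21B8
s_5 = Round(s_4, k_4) = 0x12E0
s_6 = Round(s_5, k_5) = 0xA8FB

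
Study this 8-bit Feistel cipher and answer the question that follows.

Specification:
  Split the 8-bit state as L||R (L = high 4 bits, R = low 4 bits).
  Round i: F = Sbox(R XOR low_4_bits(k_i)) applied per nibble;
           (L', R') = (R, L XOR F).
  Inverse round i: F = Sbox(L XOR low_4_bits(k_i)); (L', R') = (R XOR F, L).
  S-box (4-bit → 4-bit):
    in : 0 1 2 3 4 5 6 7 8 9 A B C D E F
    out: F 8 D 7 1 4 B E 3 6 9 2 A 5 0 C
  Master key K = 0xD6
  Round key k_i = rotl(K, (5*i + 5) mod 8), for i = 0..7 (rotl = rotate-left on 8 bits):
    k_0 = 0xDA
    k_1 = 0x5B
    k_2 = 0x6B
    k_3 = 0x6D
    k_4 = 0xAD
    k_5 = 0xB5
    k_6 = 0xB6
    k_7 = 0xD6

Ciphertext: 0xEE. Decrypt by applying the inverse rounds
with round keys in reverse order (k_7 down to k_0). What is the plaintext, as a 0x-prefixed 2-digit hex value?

s_0 = ciphertext = 0xEE
s_1 = InvRound(s_0, k_7) = 0xDE
s_2 = InvRound(s_1, k_6) = 0xCD
s_3 = InvRound(s_2, k_5) = 0xBC
s_4 = InvRound(s_3, k_4) = 0x7B
s_5 = InvRound(s_4, k_3) = 0x27
s_6 = InvRound(s_5, k_2) = 0x12
s_7 = InvRound(s_6, k_1) = 0xB1
s_8 = InvRound(s_7, k_0) = 0x9B

0x9B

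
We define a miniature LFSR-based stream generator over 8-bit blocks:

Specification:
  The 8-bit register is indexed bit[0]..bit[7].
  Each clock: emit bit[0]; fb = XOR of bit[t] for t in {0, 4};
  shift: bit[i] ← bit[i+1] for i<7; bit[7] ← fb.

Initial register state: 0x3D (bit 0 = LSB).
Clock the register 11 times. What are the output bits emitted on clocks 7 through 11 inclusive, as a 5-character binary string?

00011

reg_0 = 0x3D
clock 1: out=1, reg = 0x1E
clock 2: out=0, reg = 0x8F
clock 3: out=1, reg = 0xC7
clock 4: out=1, reg = 0xE3
clock 5: out=1, reg = 0xF1
clock 6: out=1, reg = 0x78
clock 7: out=0, reg = 0xBC
clock 8: out=0, reg = 0xDE
clock 9: out=0, reg = 0xEF
clock 10: out=1, reg = 0xF7
clock 11: out=1, reg = 0x7B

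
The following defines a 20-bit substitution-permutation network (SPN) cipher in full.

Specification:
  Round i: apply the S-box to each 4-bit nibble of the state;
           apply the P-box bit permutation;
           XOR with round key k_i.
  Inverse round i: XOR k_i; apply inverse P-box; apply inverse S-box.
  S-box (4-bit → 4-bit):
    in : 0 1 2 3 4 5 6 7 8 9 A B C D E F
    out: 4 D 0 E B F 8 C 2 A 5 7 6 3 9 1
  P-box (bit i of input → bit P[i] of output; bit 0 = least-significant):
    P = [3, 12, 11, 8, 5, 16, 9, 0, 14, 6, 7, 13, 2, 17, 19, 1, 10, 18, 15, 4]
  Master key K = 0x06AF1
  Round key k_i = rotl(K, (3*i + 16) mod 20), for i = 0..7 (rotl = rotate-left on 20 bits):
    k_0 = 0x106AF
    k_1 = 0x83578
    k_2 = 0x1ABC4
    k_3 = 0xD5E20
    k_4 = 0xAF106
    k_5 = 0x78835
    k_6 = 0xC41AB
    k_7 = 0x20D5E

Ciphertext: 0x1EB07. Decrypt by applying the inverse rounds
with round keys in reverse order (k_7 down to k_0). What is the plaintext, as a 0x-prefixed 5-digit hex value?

s_0 = ciphertext = 0x1EB07
s_1 = InvRound(s_0, k_7) = 0x1843F
s_2 = InvRound(s_1, k_6) = 0x5AA86
s_3 = InvRound(s_2, k_5) = 0x69712
s_4 = InvRound(s_3, k_4) = 0x4AE02
s_5 = InvRound(s_4, k_3) = 0x07ED8
s_6 = InvRound(s_5, k_2) = 0x1FF84
s_7 = InvRound(s_6, k_1) = 0x7ABBA
s_8 = InvRound(s_7, k_0) = 0x5D667

0x5D667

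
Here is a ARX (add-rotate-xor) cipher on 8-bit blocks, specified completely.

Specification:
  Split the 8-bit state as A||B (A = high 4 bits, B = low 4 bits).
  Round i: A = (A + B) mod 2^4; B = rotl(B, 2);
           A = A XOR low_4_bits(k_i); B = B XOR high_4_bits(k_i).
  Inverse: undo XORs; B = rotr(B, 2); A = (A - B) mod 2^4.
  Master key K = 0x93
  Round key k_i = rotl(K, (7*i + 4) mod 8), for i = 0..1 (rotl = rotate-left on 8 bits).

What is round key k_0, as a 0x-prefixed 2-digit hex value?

K = 0x93
k_0 = rotl(K, (7*0+4) mod 8) = rotl(K, 4) = 0x39

0x39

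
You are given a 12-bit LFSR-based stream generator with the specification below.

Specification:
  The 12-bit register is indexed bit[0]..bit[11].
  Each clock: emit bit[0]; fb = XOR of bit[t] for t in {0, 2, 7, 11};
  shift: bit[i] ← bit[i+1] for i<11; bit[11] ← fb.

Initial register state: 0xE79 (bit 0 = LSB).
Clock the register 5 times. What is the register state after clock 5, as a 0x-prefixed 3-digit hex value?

0xB73

reg_0 = 0xE79
clock 1: out=1, reg = 0x73C
clock 2: out=0, reg = 0xB9E
clock 3: out=0, reg = 0xDCF
clock 4: out=1, reg = 0x6E7
clock 5: out=1, reg = 0xB73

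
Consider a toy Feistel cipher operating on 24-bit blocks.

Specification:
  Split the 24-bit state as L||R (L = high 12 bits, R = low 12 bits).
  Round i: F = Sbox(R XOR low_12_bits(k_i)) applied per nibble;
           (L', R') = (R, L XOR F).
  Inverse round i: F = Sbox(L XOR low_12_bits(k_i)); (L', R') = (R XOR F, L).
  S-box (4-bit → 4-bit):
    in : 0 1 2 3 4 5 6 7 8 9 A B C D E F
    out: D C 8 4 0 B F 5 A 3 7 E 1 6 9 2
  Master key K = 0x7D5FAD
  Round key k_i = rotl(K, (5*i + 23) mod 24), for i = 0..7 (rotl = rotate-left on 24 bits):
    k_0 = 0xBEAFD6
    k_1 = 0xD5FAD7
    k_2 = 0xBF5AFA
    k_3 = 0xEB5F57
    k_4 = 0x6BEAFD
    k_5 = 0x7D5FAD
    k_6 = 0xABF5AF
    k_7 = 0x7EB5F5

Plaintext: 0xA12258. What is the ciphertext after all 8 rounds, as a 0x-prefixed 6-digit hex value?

s_0 = plaintext = 0xA12258
s_1 = Round(s_0, k_0) = 0x258CBB
s_2 = Round(s_1, k_1) = 0xCBBDA9
s_3 = Round(s_2, k_2) = 0xDA990F
s_4 = Round(s_3, k_3) = 0x90F213
s_5 = Round(s_4, k_4) = 0x213396
s_6 = Round(s_5, k_5) = 0x39635D
s_7 = Round(s_6, k_6) = 0x35DCBE
s_8 = Round(s_7, k_7) = 0xCBE053

0xCBE053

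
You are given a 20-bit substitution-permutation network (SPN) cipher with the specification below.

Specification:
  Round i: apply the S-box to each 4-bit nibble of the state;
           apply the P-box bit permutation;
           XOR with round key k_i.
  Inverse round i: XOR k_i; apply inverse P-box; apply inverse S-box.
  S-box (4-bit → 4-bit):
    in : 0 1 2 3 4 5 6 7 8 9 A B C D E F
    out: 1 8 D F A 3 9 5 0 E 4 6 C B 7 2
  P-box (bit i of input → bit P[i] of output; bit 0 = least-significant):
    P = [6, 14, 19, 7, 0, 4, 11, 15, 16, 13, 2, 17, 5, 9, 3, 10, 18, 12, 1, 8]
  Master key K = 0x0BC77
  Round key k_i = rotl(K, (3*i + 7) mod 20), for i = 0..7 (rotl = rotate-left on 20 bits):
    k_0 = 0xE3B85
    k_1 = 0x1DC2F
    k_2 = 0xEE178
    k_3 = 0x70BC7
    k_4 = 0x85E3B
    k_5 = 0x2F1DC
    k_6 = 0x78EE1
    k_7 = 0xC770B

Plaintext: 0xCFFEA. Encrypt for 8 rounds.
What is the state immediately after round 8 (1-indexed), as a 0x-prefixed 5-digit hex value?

s_0 = plaintext = 0xCFFEA
s_1 = Round(s_0, k_0) = 0x61096
s_2 = Round(s_1, k_1) = 0x451FF
s_3 = Round(s_2, k_2) = 0xCB248
s_4 = Round(s_3, k_3) = 0x488D9
s_5 = Round(s_4, k_4) = 0x08FAA
s_6 = Round(s_5, k_5) = 0xED9DC
s_7 = Round(s_6, k_6) = 0x93856
s_8 = Round(s_7, k_7) = 0xC60F0

0xC60F0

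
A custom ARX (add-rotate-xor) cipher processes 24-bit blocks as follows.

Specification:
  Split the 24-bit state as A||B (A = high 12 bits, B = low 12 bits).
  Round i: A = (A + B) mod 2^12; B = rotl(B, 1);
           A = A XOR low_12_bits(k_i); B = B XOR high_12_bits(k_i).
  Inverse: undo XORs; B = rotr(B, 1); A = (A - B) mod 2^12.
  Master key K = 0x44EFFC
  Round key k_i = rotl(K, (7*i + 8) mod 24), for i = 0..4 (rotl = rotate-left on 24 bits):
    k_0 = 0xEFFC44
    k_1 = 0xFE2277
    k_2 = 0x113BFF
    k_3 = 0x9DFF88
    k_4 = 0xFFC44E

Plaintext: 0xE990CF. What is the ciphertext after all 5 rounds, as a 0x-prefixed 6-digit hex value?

s_0 = plaintext = 0xE990CF
s_1 = Round(s_0, k_0) = 0x32CF61
s_2 = Round(s_1, k_1) = 0x0FA121
s_3 = Round(s_2, k_2) = 0x9E4351
s_4 = Round(s_3, k_3) = 0x2BDF7D
s_5 = Round(s_4, k_4) = 0x674107

0x674107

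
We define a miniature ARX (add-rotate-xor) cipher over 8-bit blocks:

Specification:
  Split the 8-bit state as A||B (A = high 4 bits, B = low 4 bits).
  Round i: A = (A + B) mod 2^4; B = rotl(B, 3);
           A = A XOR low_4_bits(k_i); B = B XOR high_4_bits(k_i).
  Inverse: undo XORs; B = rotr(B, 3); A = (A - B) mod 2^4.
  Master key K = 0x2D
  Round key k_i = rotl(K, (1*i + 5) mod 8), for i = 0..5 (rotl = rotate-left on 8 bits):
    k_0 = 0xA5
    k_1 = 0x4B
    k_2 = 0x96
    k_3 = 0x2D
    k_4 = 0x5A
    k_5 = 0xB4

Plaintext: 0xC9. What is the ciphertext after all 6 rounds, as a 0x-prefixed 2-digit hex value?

s_0 = plaintext = 0xC9
s_1 = Round(s_0, k_0) = 0x06
s_2 = Round(s_1, k_1) = 0xD7
s_3 = Round(s_2, k_2) = 0x22
s_4 = Round(s_3, k_3) = 0x93
s_5 = Round(s_4, k_4) = 0x6C
s_6 = Round(s_5, k_5) = 0x6D

0x6D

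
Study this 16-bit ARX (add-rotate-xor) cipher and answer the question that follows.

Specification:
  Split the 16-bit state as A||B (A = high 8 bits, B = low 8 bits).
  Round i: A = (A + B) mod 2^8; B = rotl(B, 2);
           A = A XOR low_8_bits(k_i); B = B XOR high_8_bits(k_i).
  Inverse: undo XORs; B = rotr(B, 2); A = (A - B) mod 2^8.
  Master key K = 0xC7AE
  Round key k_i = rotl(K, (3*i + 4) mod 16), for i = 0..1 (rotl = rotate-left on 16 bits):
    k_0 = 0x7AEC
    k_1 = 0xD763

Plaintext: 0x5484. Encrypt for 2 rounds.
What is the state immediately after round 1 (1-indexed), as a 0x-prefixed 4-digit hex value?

s_0 = plaintext = 0x5484
s_1 = Round(s_0, k_0) = 0x3468
s_2 = Round(s_1, k_1) = 0xFF76

0x3468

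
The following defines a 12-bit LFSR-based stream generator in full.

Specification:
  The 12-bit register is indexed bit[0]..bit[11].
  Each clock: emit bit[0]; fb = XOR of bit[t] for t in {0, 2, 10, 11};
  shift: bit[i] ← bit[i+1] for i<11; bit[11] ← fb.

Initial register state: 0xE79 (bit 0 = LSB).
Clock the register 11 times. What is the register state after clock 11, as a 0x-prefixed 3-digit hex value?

reg_0 = 0xE79
clock 1: out=1, reg = 0xF3C
clock 2: out=0, reg = 0xF9E
clock 3: out=0, reg = 0xFCF
clock 4: out=1, reg = 0x7E7
clock 5: out=1, reg = 0xBF3
clock 6: out=1, reg = 0x5F9
clock 7: out=1, reg = 0x2FC
clock 8: out=0, reg = 0x97E
clock 9: out=0, reg = 0x4BF
clock 10: out=1, reg = 0xA5F
clock 11: out=1, reg = 0xD2F

0xD2F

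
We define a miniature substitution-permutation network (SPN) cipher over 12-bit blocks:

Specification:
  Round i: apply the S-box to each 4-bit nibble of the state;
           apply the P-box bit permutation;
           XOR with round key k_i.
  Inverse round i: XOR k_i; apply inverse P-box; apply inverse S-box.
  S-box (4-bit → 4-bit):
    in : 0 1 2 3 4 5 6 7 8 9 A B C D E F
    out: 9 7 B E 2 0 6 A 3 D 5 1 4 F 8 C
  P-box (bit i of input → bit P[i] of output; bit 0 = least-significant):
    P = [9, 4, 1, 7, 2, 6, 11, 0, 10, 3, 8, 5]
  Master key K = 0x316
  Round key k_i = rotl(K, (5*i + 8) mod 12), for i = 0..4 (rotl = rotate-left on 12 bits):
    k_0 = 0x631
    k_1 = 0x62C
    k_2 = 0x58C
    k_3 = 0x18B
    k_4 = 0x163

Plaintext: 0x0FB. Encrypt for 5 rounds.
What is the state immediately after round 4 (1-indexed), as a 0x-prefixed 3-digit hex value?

0x0A6

s_0 = plaintext = 0x0FB
s_1 = Round(s_0, k_0) = 0x810
s_2 = Round(s_1, k_1) = 0x8E0
s_3 = Round(s_2, k_2) = 0x305
s_4 = Round(s_3, k_3) = 0x0A6
s_5 = Round(s_4, k_4) = 0xD55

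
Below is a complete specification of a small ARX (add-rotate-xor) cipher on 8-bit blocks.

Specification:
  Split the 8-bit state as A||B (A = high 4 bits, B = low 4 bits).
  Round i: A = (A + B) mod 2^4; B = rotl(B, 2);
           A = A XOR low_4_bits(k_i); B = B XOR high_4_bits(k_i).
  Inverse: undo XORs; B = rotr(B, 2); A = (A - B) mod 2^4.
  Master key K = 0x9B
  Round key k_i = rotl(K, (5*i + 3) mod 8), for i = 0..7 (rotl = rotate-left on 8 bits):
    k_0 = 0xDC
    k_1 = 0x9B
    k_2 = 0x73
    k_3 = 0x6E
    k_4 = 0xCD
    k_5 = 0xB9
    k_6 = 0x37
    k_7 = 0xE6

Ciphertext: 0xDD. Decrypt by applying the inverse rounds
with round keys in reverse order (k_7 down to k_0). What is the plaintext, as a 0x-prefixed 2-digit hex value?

0x22

s_0 = ciphertext = 0xDD
s_1 = InvRound(s_0, k_7) = 0xFC
s_2 = InvRound(s_1, k_6) = 0x9F
s_3 = InvRound(s_2, k_5) = 0xF1
s_4 = InvRound(s_3, k_4) = 0xB7
s_5 = InvRound(s_4, k_3) = 0x14
s_6 = InvRound(s_5, k_2) = 0x6C
s_7 = InvRound(s_6, k_1) = 0x85
s_8 = InvRound(s_7, k_0) = 0x22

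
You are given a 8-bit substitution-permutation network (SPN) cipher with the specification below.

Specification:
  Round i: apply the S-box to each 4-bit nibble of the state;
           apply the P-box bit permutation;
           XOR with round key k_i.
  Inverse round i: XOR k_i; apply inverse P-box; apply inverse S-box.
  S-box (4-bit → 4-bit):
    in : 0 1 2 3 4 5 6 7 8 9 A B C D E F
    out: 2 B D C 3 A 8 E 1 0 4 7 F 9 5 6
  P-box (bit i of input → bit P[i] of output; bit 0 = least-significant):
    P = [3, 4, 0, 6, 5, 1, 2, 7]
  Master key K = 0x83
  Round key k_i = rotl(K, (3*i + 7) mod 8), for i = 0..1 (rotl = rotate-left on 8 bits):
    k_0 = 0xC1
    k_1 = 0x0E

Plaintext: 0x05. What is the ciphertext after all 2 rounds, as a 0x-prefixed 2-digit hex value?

s_0 = plaintext = 0x05
s_1 = Round(s_0, k_0) = 0x93
s_2 = Round(s_1, k_1) = 0x4F

0x4F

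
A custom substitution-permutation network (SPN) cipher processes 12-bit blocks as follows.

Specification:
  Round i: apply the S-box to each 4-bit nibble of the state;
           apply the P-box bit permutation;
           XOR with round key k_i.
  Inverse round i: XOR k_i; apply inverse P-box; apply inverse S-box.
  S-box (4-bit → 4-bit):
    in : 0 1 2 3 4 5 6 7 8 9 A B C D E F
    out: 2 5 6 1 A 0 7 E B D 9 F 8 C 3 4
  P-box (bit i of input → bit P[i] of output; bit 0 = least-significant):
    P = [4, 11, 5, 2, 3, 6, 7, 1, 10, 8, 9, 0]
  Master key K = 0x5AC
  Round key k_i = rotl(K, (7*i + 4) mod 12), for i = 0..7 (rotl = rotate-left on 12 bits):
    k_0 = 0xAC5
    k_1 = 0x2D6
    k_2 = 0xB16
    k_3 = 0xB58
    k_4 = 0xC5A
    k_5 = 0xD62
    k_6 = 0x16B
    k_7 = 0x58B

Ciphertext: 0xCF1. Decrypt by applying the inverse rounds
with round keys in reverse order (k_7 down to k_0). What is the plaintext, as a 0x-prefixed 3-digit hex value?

s_0 = ciphertext = 0xCF1
s_1 = InvRound(s_0, k_7) = 0x086
s_2 = InvRound(s_1, k_6) = 0x46D
s_3 = InvRound(s_2, k_5) = 0x4A4
s_4 = InvRound(s_3, k_4) = 0x5BB
s_5 = InvRound(s_4, k_3) = 0x972
s_6 = InvRound(s_5, k_2) = 0xF0D
s_7 = InvRound(s_6, k_1) = 0x8BE
s_8 = InvRound(s_7, k_0) = 0xD81

0xD81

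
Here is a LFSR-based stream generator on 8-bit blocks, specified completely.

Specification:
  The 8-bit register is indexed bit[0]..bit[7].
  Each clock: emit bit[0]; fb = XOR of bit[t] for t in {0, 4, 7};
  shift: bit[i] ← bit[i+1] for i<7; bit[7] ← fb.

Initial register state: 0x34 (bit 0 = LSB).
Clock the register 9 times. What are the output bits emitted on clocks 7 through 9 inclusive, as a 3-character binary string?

001

reg_0 = 0x34
clock 1: out=0, reg = 0x9A
clock 2: out=0, reg = 0x4D
clock 3: out=1, reg = 0xA6
clock 4: out=0, reg = 0xD3
clock 5: out=1, reg = 0xE9
clock 6: out=1, reg = 0x74
clock 7: out=0, reg = 0xBA
clock 8: out=0, reg = 0x5D
clock 9: out=1, reg = 0x2E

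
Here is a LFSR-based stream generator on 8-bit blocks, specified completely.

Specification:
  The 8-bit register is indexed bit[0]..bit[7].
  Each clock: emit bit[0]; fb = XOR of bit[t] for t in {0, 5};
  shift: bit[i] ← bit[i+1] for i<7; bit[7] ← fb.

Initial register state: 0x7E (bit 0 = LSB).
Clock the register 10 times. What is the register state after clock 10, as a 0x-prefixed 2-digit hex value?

0xF5

reg_0 = 0x7E
clock 1: out=0, reg = 0xBF
clock 2: out=1, reg = 0x5F
clock 3: out=1, reg = 0xAF
clock 4: out=1, reg = 0x57
clock 5: out=1, reg = 0xAB
clock 6: out=1, reg = 0x55
clock 7: out=1, reg = 0xAA
clock 8: out=0, reg = 0xD5
clock 9: out=1, reg = 0xEA
clock 10: out=0, reg = 0xF5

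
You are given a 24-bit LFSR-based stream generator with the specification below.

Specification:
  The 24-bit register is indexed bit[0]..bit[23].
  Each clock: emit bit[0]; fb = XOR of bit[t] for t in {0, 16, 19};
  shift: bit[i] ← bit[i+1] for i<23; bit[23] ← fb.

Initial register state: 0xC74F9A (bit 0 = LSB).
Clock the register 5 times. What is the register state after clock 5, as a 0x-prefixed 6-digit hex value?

0x2E3A7C

reg_0 = 0xC74F9A
clock 1: out=0, reg = 0xE3A7CD
clock 2: out=1, reg = 0x71D3E6
clock 3: out=0, reg = 0xB8E9F3
clock 4: out=1, reg = 0x5C74F9
clock 5: out=1, reg = 0x2E3A7C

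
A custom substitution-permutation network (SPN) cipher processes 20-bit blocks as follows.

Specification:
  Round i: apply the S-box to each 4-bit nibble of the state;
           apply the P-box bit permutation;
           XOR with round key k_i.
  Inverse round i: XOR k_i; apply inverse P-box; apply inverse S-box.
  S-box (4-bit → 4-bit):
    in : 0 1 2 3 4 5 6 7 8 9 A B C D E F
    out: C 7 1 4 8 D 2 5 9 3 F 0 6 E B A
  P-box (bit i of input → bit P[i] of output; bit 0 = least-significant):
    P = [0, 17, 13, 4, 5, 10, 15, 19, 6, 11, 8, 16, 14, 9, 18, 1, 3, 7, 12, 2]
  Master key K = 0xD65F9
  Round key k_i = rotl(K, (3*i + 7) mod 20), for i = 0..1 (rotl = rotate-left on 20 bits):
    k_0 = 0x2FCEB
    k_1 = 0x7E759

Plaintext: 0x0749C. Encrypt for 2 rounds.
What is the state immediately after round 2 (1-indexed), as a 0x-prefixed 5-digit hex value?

s_0 = plaintext = 0x0749C
s_1 = Round(s_0, k_0) = 0x588CF
s_2 = Round(s_1, k_1) = 0x43307

0x43307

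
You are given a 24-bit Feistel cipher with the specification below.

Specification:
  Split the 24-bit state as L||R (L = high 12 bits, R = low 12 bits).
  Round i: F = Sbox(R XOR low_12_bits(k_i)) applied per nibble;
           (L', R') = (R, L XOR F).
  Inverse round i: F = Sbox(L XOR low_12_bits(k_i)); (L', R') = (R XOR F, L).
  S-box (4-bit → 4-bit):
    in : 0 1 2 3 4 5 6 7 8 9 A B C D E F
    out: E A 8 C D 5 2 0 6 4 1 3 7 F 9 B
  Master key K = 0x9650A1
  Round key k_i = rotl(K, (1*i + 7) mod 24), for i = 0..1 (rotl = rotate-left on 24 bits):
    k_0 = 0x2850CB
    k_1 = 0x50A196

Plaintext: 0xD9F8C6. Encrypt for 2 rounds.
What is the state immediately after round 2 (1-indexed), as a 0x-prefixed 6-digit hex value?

0xB70954

s_0 = plaintext = 0xD9F8C6
s_1 = Round(s_0, k_0) = 0x8C6B70
s_2 = Round(s_1, k_1) = 0xB70954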